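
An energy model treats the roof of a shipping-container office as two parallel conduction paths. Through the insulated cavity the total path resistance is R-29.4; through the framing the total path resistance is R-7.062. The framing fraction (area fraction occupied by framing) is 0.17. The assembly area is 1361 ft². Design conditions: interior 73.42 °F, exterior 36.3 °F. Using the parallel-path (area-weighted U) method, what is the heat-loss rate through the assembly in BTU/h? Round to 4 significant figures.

U_eff = 0.83/29.4 + 0.17/7.062 = 0.028231 + 0.024073 = 0.052304
R_eff = 1/U_eff = 19.119 ft²·°F·h/BTU
Q = 1361 × (73.42 − 36.3) / 19.119 = 2642.4 BTU/h

2642 BTU/h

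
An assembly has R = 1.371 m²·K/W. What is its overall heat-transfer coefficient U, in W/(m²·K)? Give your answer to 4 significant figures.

0.7294 W/(m²·K)

U = 1/R = 1/1.371 = 0.72939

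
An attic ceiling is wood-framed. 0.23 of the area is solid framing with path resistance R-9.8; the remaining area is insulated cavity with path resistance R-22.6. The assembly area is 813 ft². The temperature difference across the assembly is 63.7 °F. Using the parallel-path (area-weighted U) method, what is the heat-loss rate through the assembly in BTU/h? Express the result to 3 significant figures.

U_eff = 0.77/22.6 + 0.23/9.8 = 0.03407 + 0.02347 = 0.05754
R_eff = 1/U_eff = 17.38 ft²·°F·h/BTU
Q = 813 × 63.7 / 17.38 = 2980 BTU/h

2980 BTU/h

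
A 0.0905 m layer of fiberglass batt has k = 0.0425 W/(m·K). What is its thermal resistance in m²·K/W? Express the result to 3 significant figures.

2.13 m²·K/W

R = L/k = 0.0905/0.0425 = 2.129 m²·K/W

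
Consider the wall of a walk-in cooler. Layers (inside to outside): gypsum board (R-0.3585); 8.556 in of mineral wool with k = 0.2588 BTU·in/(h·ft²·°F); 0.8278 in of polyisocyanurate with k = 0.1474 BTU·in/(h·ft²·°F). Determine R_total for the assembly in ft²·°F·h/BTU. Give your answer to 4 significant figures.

8.556/0.2588 = 33.06
0.8278/0.1474 = 5.616
R_total = 0.3585 + 33.06 + 5.616 = 39.035 ft²·°F·h/BTU

39.03 ft²·°F·h/BTU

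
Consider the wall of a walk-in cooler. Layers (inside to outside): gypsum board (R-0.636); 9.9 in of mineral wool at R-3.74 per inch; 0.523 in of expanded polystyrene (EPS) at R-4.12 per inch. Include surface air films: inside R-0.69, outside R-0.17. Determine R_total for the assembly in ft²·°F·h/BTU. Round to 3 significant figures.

9.9 × 3.74 = 37.03
0.523 × 4.12 = 2.155
R_total = 0.69 + 0.636 + 37.03 + 2.155 + 0.17 = 40.68 ft²·°F·h/BTU

40.7 ft²·°F·h/BTU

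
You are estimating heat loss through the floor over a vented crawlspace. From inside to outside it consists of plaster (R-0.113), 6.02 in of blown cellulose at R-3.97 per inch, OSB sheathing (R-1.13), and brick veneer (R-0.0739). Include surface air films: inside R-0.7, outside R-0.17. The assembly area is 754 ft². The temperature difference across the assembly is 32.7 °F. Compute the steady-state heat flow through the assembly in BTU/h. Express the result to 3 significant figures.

945 BTU/h

6.02 × 3.97 = 23.9
R_total = 0.7 + 0.113 + 23.9 + 1.13 + 0.0739 + 0.17 = 26.09 ft²·°F·h/BTU
Q = A·ΔT/R = 754 × 32.7 / 26.09 = 945.2 BTU/h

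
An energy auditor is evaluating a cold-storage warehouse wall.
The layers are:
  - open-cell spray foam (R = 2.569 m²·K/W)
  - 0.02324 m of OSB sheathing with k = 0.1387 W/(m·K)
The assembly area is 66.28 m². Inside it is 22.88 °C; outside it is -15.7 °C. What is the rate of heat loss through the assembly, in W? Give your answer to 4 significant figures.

934.4 W

0.02324/0.1387 = 0.16756
R_total = 2.569 + 0.16756 = 2.7366 m²·K/W
Q = A·ΔT/R = 66.28 × (22.88 − (-15.7)) / 2.7366 = 934.42 W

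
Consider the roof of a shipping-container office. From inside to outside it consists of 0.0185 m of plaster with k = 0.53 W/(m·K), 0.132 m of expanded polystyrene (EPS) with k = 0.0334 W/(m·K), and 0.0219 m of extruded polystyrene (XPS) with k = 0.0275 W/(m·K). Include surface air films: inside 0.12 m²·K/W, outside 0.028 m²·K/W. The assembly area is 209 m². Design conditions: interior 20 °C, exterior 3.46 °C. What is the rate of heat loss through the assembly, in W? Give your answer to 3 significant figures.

0.0185/0.53 = 0.03491
0.132/0.0334 = 3.952
0.0219/0.0275 = 0.7964
R_total = 0.12 + 0.03491 + 3.952 + 0.7964 + 0.028 = 4.931 m²·K/W
Q = A·ΔT/R = 209 × (20 − 3.46) / 4.931 = 701 W

701 W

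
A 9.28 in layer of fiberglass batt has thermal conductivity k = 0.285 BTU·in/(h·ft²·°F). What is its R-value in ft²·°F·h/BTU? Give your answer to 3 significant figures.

32.6 ft²·°F·h/BTU

R = L/k = 9.28/0.285 = 32.56 ft²·°F·h/BTU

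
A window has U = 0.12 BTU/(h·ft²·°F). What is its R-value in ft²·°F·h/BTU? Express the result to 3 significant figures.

R = 1/U = 1/0.12 = 8.333

8.33 ft²·°F·h/BTU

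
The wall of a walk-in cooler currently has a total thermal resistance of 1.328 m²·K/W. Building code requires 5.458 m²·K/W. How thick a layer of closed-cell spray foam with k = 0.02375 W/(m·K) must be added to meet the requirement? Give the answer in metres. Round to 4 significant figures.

0.09809 m

ΔR = 5.458 − 1.328 = 4.13 m²·K/W
L = ΔR × k = 4.13 × 0.02375 = 0.098087 m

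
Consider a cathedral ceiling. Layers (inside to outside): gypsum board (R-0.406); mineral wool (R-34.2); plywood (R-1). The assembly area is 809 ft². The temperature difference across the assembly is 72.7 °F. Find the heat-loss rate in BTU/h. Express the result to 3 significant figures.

1650 BTU/h

R_total = 0.406 + 34.2 + 1 = 35.61 ft²·°F·h/BTU
Q = A·ΔT/R = 809 × 72.7 / 35.61 = 1652 BTU/h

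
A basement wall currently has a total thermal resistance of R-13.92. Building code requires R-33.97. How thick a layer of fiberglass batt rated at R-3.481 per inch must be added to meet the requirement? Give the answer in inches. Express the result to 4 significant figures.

ΔR = 33.97 − 13.92 = 20.05 ft²·°F·h/BTU
L = ΔR / (R/in) = 20.05/3.481 = 5.7598 in

5.760 in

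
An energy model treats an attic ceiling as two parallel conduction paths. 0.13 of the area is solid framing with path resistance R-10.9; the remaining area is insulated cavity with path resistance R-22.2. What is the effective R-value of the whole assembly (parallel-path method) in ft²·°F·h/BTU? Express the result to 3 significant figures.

19.6 ft²·°F·h/BTU

U_eff = 0.87/22.2 + 0.13/10.9 = 0.03919 + 0.01193 = 0.05112
R_eff = 1/U_eff = 19.56 ft²·°F·h/BTU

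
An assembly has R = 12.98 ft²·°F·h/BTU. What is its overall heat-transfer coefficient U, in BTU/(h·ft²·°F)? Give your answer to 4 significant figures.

0.07704 BTU/(h·ft²·°F)

U = 1/R = 1/12.98 = 0.077042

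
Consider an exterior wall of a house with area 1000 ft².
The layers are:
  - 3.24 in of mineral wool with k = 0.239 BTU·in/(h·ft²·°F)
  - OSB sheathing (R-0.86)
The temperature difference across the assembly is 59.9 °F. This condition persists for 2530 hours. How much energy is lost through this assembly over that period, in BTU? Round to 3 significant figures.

3.24/0.239 = 13.56
R_total = 13.56 + 0.86 = 14.42 ft²·°F·h/BTU
Q = 1000 × 59.9 / 14.42 = 4155 BTU/h
E = 4155 × 2530 = 10510000 BTU

10500000 BTU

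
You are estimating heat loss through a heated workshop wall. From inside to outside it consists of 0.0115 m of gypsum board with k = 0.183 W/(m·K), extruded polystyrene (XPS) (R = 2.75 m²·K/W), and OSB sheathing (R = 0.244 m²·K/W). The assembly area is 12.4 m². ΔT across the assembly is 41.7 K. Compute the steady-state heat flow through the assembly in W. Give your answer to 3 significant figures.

169 W

0.0115/0.183 = 0.06284
R_total = 0.06284 + 2.75 + 0.244 = 3.057 m²·K/W
Q = A·ΔT/R = 12.4 × 41.7 / 3.057 = 169.2 W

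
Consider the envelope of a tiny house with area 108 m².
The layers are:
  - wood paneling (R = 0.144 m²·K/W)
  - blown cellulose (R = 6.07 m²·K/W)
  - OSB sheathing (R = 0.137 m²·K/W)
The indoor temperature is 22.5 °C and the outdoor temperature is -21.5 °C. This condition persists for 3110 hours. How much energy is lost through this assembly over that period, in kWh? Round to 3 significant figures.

2330 kWh

R_total = 0.144 + 6.07 + 0.137 = 6.351 m²·K/W
Q = 108 × (22.5 − (-21.5)) / 6.351 = 748.2 W
E = 748.2 W × 3110 h / 1000 = 2327 kWh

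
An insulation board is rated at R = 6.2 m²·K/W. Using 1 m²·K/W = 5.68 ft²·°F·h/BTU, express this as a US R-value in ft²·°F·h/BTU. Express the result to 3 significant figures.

R_US = 6.2 × 5.68 = 35.22

35.2 ft²·°F·h/BTU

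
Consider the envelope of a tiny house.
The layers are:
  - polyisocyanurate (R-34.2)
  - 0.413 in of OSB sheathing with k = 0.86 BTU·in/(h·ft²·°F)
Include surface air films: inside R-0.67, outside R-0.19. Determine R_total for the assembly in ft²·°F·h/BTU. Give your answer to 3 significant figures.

0.413/0.86 = 0.4802
R_total = 0.67 + 34.2 + 0.4802 + 0.19 = 35.54 ft²·°F·h/BTU

35.5 ft²·°F·h/BTU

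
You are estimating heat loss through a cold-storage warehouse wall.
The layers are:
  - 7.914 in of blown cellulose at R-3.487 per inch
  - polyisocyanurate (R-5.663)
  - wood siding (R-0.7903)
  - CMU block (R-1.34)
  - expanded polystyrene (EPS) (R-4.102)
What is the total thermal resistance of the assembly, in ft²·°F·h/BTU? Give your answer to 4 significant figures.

39.49 ft²·°F·h/BTU

7.914 × 3.487 = 27.596
R_total = 27.596 + 5.663 + 0.7903 + 1.34 + 4.102 = 39.491 ft²·°F·h/BTU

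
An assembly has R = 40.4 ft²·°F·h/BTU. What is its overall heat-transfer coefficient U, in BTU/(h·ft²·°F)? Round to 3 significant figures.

U = 1/R = 1/40.4 = 0.02475

0.0248 BTU/(h·ft²·°F)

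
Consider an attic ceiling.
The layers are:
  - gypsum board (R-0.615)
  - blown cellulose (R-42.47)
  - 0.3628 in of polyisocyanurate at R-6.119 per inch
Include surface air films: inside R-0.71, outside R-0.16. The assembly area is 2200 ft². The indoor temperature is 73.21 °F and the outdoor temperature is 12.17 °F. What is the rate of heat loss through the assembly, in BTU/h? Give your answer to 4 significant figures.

2908 BTU/h

0.3628 × 6.119 = 2.22
R_total = 0.71 + 0.615 + 42.47 + 2.22 + 0.16 = 46.175 ft²·°F·h/BTU
Q = A·ΔT/R = 2200 × (73.21 − 12.17) / 46.175 = 2908.2 BTU/h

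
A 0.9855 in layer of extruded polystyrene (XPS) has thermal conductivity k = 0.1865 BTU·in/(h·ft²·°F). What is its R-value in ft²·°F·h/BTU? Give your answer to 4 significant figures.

5.284 ft²·°F·h/BTU

R = L/k = 0.9855/0.1865 = 5.2842 ft²·°F·h/BTU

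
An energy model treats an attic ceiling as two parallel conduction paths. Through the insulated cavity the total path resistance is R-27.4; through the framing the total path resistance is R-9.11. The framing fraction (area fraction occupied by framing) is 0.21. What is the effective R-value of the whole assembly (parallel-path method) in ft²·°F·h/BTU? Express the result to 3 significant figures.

19.3 ft²·°F·h/BTU

U_eff = 0.79/27.4 + 0.21/9.11 = 0.02883 + 0.02305 = 0.05188
R_eff = 1/U_eff = 19.27 ft²·°F·h/BTU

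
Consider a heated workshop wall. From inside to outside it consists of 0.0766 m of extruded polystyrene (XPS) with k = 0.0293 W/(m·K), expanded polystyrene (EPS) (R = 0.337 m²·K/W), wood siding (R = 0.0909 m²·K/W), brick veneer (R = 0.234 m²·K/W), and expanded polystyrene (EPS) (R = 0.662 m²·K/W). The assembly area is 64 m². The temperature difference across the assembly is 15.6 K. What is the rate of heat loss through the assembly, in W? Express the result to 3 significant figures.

0.0766/0.0293 = 2.614
R_total = 2.614 + 0.337 + 0.0909 + 0.234 + 0.662 = 3.938 m²·K/W
Q = A·ΔT/R = 64 × 15.6 / 3.938 = 253.5 W

254 W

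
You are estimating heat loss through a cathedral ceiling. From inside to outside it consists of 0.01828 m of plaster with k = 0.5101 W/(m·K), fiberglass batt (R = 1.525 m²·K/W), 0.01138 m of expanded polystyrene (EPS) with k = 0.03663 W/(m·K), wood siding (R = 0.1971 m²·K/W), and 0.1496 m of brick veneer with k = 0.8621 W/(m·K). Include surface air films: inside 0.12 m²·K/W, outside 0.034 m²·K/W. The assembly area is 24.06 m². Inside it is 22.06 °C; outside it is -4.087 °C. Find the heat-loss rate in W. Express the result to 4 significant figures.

0.01828/0.5101 = 0.035836
0.01138/0.03663 = 0.31067
0.1496/0.8621 = 0.17353
R_total = 0.12 + 0.035836 + 1.525 + 0.31067 + 0.1971 + 0.17353 + 0.034 = 2.3961 m²·K/W
Q = A·ΔT/R = 24.06 × (22.06 − (-4.087)) / 2.3961 = 262.55 W

262.5 W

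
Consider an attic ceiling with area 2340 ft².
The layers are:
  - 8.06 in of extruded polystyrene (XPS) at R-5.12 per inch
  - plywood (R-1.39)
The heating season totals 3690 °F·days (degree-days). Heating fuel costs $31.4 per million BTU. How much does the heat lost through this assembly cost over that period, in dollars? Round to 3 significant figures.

153 dollars

8.06 × 5.12 = 41.27
R_total = 41.27 + 1.39 = 42.66 ft²·°F·h/BTU
E = A × HDD × 24 / R = 2340 × 3690 × 24 / 42.66 = 4858000 BTU
Cost = 4858000/10⁶ × 31.4 = $152.5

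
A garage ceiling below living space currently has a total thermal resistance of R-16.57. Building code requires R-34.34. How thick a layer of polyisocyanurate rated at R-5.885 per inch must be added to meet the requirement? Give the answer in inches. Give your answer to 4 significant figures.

ΔR = 34.34 − 16.57 = 17.77 ft²·°F·h/BTU
L = ΔR / (R/in) = 17.77/5.885 = 3.0195 in

3.020 in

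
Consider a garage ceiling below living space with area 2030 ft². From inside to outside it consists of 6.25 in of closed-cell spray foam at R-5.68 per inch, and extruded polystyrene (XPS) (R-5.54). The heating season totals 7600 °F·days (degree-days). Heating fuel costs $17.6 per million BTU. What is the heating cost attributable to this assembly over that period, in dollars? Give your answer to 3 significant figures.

6.25 × 5.68 = 35.5
R_total = 35.5 + 5.54 = 41.04 ft²·°F·h/BTU
E = A × HDD × 24 / R = 2030 × 7600 × 24 / 41.04 = 9022000 BTU
Cost = 9022000/10⁶ × 17.6 = $158.8

159 dollars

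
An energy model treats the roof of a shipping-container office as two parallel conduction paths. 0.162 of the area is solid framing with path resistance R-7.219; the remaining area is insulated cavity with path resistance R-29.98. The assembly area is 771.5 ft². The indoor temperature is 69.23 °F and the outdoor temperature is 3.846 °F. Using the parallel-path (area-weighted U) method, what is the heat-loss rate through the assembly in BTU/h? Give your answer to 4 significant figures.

U_eff = 0.838/29.98 + 0.162/7.219 = 0.027952 + 0.022441 = 0.050393
R_eff = 1/U_eff = 19.844 ft²·°F·h/BTU
Q = 771.5 × (69.23 − 3.846) / 19.844 = 2542 BTU/h

2542 BTU/h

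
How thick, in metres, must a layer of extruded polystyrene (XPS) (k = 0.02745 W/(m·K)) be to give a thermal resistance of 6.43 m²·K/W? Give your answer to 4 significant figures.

0.1765 m

L = R·k = 6.43 × 0.02745 = 0.1765 m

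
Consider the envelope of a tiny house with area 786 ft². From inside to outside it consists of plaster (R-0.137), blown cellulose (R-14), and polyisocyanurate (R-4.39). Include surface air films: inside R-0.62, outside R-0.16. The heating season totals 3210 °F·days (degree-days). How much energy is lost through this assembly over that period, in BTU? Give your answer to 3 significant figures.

3140000 BTU

R_total = 0.62 + 0.137 + 14 + 4.39 + 0.16 = 19.31 ft²·°F·h/BTU
E = A × HDD × 24 / R = 786 × 3210 × 24 / 19.31 = 3136000 BTU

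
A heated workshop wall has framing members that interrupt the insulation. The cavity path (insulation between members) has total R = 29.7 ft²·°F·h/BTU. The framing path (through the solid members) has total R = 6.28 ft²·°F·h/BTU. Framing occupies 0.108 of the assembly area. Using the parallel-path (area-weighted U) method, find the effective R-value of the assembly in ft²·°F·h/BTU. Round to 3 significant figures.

21.2 ft²·°F·h/BTU

U_eff = 0.892/29.7 + 0.108/6.28 = 0.03003 + 0.0172 = 0.04723
R_eff = 1/U_eff = 21.17 ft²·°F·h/BTU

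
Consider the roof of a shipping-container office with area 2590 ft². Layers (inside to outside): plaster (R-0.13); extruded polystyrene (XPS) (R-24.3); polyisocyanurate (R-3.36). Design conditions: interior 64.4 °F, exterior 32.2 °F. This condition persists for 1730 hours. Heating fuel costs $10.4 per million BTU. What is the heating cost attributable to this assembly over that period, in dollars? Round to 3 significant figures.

54.0 dollars

R_total = 0.13 + 24.3 + 3.36 = 27.79 ft²·°F·h/BTU
Q = 2590 × (64.4 − 32.2) / 27.79 = 3001 BTU/h
E = 3001 × 1730 = 5192000 BTU
Cost = 5192000/10⁶ × 10.4 = $53.99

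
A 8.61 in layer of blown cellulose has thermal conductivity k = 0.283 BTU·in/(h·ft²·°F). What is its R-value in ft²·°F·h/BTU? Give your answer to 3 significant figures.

R = L/k = 8.61/0.283 = 30.42 ft²·°F·h/BTU

30.4 ft²·°F·h/BTU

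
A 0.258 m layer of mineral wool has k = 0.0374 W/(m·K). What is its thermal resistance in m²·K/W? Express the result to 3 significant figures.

6.90 m²·K/W

R = L/k = 0.258/0.0374 = 6.898 m²·K/W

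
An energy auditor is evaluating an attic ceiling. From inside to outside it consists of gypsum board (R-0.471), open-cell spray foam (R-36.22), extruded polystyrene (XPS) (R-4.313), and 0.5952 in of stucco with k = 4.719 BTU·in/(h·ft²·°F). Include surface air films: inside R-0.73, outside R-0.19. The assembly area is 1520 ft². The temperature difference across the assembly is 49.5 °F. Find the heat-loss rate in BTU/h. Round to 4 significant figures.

1789 BTU/h

0.5952/4.719 = 0.12613
R_total = 0.73 + 0.471 + 36.22 + 4.313 + 0.12613 + 0.19 = 42.05 ft²·°F·h/BTU
Q = A·ΔT/R = 1520 × 49.5 / 42.05 = 1789.3 BTU/h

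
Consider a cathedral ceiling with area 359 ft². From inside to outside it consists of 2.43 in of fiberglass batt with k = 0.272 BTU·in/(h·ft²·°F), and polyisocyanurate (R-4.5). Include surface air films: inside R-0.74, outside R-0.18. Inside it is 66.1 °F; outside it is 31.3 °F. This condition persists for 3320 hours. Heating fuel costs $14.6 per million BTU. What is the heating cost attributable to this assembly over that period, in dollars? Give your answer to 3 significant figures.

42.2 dollars

2.43/0.272 = 8.934
R_total = 0.74 + 8.934 + 4.5 + 0.18 = 14.35 ft²·°F·h/BTU
Q = 359 × (66.1 − 31.3) / 14.35 = 870.4 BTU/h
E = 870.4 × 3320 = 2890000 BTU
Cost = 2890000/10⁶ × 14.6 = $42.19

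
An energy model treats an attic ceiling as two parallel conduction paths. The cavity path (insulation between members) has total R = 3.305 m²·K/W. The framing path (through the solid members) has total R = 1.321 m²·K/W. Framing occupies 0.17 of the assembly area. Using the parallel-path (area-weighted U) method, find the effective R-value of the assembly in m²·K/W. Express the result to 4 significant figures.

2.633 m²·K/W

U_eff = 0.83/3.305 + 0.17/1.321 = 0.25113 + 0.12869 = 0.37983
R_eff = 1/U_eff = 2.6328 m²·K/W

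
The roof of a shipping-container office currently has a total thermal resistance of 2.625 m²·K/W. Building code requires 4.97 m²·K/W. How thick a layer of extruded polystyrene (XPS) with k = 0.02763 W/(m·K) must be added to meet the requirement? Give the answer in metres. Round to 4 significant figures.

ΔR = 4.97 − 2.625 = 2.345 m²·K/W
L = ΔR × k = 2.345 × 0.02763 = 0.064792 m

0.06479 m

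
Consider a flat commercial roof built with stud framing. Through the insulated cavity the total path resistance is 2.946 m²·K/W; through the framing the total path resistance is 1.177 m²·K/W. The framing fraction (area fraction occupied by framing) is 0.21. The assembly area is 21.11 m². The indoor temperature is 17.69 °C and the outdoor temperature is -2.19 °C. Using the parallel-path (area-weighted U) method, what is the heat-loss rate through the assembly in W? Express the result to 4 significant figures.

187.4 W

U_eff = 0.79/2.946 + 0.21/1.177 = 0.26816 + 0.17842 = 0.44658
R_eff = 1/U_eff = 2.2392 m²·K/W
Q = 21.11 × (17.69 − (-2.19)) / 2.2392 = 187.41 W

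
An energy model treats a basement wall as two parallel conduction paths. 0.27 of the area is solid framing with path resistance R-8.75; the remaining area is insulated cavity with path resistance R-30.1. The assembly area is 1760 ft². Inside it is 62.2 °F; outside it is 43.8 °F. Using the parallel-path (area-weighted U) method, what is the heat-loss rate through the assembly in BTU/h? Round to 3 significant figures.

U_eff = 0.73/30.1 + 0.27/8.75 = 0.02425 + 0.03086 = 0.05511
R_eff = 1/U_eff = 18.15 ft²·°F·h/BTU
Q = 1760 × (62.2 − 43.8) / 18.15 = 1785 BTU/h

1780 BTU/h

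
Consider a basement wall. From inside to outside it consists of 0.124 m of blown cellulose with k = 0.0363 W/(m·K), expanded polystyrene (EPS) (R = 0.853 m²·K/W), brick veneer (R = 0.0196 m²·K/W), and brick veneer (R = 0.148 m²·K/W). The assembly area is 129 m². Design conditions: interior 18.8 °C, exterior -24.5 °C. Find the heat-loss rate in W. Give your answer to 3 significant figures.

0.124/0.0363 = 3.416
R_total = 3.416 + 0.853 + 0.0196 + 0.148 = 4.437 m²·K/W
Q = A·ΔT/R = 129 × (18.8 − (-24.5)) / 4.437 = 1259 W

1260 W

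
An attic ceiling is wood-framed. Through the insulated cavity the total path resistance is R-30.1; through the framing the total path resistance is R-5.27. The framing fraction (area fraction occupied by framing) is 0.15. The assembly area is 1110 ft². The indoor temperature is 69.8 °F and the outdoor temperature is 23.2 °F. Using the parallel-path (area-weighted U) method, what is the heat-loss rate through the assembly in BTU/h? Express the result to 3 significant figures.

2930 BTU/h

U_eff = 0.85/30.1 + 0.15/5.27 = 0.02824 + 0.02846 = 0.0567
R_eff = 1/U_eff = 17.64 ft²·°F·h/BTU
Q = 1110 × (69.8 − 23.2) / 17.64 = 2933 BTU/h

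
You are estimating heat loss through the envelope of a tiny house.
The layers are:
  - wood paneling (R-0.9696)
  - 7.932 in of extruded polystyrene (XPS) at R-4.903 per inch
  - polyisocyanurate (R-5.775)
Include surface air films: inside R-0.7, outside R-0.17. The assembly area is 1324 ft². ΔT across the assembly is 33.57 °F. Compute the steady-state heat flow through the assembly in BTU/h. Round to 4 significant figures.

7.932 × 4.903 = 38.891
R_total = 0.7 + 0.9696 + 38.891 + 5.775 + 0.17 = 46.505 ft²·°F·h/BTU
Q = A·ΔT/R = 1324 × 33.57 / 46.505 = 955.74 BTU/h

955.7 BTU/h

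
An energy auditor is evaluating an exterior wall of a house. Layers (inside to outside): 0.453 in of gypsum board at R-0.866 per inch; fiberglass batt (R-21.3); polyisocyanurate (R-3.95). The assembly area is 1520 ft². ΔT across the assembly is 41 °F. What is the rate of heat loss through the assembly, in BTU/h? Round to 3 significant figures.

0.453 × 0.866 = 0.3923
R_total = 0.3923 + 21.3 + 3.95 = 25.64 ft²·°F·h/BTU
Q = A·ΔT/R = 1520 × 41 / 25.64 = 2430 BTU/h

2430 BTU/h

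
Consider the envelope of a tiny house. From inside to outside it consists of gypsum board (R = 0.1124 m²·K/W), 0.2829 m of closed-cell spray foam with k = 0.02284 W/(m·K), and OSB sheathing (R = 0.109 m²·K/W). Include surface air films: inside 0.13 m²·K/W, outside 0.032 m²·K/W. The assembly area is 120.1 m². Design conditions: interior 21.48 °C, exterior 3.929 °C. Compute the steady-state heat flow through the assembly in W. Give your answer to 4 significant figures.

165.1 W

0.2829/0.02284 = 12.386
R_total = 0.13 + 0.1124 + 12.386 + 0.109 + 0.032 = 12.77 m²·K/W
Q = A·ΔT/R = 120.1 × (21.48 − 3.929) / 12.77 = 165.07 W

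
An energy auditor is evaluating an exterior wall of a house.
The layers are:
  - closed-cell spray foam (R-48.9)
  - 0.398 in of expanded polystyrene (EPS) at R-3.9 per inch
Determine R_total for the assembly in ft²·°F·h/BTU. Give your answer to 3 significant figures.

50.5 ft²·°F·h/BTU

0.398 × 3.9 = 1.552
R_total = 48.9 + 1.552 = 50.45 ft²·°F·h/BTU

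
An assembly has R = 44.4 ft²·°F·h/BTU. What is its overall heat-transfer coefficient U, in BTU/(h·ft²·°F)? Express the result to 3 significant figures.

U = 1/R = 1/44.4 = 0.02252

0.0225 BTU/(h·ft²·°F)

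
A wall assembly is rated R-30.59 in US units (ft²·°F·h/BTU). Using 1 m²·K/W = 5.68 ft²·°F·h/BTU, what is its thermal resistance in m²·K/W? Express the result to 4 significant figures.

5.386 m²·K/W

R_SI = 30.59/5.68 = 5.3856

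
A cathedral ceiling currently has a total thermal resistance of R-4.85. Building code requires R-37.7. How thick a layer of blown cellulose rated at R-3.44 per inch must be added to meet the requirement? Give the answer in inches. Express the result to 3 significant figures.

ΔR = 37.7 − 4.85 = 32.85 ft²·°F·h/BTU
L = ΔR / (R/in) = 32.85/3.44 = 9.549 in

9.55 in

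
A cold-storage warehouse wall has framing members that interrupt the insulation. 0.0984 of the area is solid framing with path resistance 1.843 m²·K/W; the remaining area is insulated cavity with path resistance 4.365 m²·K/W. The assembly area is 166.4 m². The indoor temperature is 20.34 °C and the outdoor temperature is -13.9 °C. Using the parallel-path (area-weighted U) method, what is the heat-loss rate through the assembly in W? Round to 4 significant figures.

U_eff = 0.9016/4.365 + 0.0984/1.843 = 0.20655 + 0.053391 = 0.25994
R_eff = 1/U_eff = 3.847 m²·K/W
Q = 166.4 × (20.34 − (-13.9)) / 3.847 = 1481 W

1481 W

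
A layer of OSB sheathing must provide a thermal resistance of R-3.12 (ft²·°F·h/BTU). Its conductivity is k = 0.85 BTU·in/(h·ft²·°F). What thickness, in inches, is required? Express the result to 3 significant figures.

L = R × k = 3.12 × 0.85 = 2.652 in

2.65 in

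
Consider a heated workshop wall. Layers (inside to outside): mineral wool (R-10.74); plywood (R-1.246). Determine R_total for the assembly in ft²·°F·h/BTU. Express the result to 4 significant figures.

R_total = 10.74 + 1.246 = 11.986 ft²·°F·h/BTU

11.99 ft²·°F·h/BTU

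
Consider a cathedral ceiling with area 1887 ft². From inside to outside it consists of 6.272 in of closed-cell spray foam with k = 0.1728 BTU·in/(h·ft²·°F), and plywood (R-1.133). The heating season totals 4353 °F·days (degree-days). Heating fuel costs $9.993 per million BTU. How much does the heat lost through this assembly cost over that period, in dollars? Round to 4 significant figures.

52.63 dollars

6.272/0.1728 = 36.296
R_total = 36.296 + 1.133 = 37.429 ft²·°F·h/BTU
E = A × HDD × 24 / R = 1887 × 4353 × 24 / 37.429 = 5267000 BTU
Cost = 5267000/10⁶ × 9.993 = $52.633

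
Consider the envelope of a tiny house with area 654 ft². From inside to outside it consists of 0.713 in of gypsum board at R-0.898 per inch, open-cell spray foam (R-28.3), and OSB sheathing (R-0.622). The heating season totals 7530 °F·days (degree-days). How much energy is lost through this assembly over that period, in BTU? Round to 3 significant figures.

0.713 × 0.898 = 0.6403
R_total = 0.6403 + 28.3 + 0.622 = 29.56 ft²·°F·h/BTU
E = A × HDD × 24 / R = 654 × 7530 × 24 / 29.56 = 3998000 BTU

4000000 BTU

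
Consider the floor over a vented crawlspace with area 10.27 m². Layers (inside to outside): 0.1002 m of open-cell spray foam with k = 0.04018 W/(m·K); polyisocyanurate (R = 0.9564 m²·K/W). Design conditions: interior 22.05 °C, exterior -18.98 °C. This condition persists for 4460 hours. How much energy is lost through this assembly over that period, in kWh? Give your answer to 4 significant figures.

544.7 kWh

0.1002/0.04018 = 2.4938
R_total = 2.4938 + 0.9564 = 3.4502 m²·K/W
Q = 10.27 × (22.05 − (-18.98)) / 3.4502 = 122.13 W
E = 122.13 W × 4460 h / 1000 = 544.71 kWh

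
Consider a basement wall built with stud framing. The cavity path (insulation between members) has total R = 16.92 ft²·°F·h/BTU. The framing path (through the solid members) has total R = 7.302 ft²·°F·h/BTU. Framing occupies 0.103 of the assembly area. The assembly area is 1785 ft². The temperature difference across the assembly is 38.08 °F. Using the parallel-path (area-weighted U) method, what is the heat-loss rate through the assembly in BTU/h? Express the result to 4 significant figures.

U_eff = 0.897/16.92 + 0.103/7.302 = 0.053014 + 0.014106 = 0.06712
R_eff = 1/U_eff = 14.899 ft²·°F·h/BTU
Q = 1785 × 38.08 / 14.899 = 4562.3 BTU/h

4562 BTU/h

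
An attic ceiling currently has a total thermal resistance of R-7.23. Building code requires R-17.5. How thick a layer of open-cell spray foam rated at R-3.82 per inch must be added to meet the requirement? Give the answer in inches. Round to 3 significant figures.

2.69 in

ΔR = 17.5 − 7.23 = 10.27 ft²·°F·h/BTU
L = ΔR / (R/in) = 10.27/3.82 = 2.688 in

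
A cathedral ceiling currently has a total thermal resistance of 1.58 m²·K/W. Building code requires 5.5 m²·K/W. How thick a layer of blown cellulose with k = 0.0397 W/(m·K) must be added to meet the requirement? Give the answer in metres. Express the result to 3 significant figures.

0.156 m

ΔR = 5.5 − 1.58 = 3.92 m²·K/W
L = ΔR × k = 3.92 × 0.0397 = 0.1556 m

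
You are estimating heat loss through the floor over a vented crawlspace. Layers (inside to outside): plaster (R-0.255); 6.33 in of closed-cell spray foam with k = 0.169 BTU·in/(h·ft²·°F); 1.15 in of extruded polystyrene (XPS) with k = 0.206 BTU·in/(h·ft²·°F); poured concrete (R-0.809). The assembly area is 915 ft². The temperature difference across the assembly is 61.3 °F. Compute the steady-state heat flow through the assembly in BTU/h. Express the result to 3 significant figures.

1270 BTU/h

6.33/0.169 = 37.46
1.15/0.206 = 5.583
R_total = 0.255 + 37.46 + 5.583 + 0.809 = 44.1 ft²·°F·h/BTU
Q = A·ΔT/R = 915 × 61.3 / 44.1 = 1272 BTU/h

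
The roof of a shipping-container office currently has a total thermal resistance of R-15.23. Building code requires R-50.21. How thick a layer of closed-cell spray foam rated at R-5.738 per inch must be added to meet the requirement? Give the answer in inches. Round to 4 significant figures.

ΔR = 50.21 − 15.23 = 34.98 ft²·°F·h/BTU
L = ΔR / (R/in) = 34.98/5.738 = 6.0962 in

6.096 in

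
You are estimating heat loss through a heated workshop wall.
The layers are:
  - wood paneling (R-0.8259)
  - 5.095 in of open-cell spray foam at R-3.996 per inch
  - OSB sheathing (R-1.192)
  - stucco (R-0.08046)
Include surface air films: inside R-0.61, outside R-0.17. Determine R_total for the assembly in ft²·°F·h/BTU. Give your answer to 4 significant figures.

5.095 × 3.996 = 20.36
R_total = 0.61 + 0.8259 + 20.36 + 1.192 + 0.08046 + 0.17 = 23.238 ft²·°F·h/BTU

23.24 ft²·°F·h/BTU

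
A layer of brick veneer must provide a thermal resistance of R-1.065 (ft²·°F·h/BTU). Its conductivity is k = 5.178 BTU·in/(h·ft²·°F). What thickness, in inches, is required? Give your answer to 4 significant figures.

5.515 in

L = R × k = 1.065 × 5.178 = 5.5146 in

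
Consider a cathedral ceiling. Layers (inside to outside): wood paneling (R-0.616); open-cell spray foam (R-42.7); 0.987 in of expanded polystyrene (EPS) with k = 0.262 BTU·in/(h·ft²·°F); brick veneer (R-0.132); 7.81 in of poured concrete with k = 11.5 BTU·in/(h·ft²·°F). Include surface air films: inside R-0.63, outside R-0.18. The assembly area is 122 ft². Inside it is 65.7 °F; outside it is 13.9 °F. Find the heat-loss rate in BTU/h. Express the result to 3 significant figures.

0.987/0.262 = 3.767
7.81/11.5 = 0.6791
R_total = 0.63 + 0.616 + 42.7 + 3.767 + 0.132 + 0.6791 + 0.18 = 48.7 ft²·°F·h/BTU
Q = A·ΔT/R = 122 × (65.7 − 13.9) / 48.7 = 129.8 BTU/h

130 BTU/h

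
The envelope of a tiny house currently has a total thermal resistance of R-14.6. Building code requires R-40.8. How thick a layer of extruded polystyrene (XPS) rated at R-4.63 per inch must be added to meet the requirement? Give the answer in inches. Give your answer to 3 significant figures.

ΔR = 40.8 − 14.6 = 26.2 ft²·°F·h/BTU
L = ΔR / (R/in) = 26.2/4.63 = 5.659 in

5.66 in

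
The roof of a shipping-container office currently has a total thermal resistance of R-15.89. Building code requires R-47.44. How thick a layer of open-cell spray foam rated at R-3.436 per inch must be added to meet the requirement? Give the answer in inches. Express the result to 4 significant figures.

ΔR = 47.44 − 15.89 = 31.55 ft²·°F·h/BTU
L = ΔR / (R/in) = 31.55/3.436 = 9.1822 in

9.182 in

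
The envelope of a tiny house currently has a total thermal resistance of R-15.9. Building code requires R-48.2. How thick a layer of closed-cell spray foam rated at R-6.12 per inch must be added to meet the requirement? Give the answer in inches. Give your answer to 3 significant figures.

ΔR = 48.2 − 15.9 = 32.3 ft²·°F·h/BTU
L = ΔR / (R/in) = 32.3/6.12 = 5.278 in

5.28 in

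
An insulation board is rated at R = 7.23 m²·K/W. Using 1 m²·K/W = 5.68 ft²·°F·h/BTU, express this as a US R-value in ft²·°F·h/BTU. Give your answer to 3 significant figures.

R_US = 7.23 × 5.68 = 41.07

41.1 ft²·°F·h/BTU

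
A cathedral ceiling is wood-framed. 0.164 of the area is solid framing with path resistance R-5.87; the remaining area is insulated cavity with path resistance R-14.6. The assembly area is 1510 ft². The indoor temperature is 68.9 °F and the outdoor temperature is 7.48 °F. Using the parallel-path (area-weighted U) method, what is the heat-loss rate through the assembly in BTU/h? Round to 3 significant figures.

U_eff = 0.836/14.6 + 0.164/5.87 = 0.05726 + 0.02794 = 0.0852
R_eff = 1/U_eff = 11.74 ft²·°F·h/BTU
Q = 1510 × (68.9 − 7.48) / 11.74 = 7902 BTU/h

7900 BTU/h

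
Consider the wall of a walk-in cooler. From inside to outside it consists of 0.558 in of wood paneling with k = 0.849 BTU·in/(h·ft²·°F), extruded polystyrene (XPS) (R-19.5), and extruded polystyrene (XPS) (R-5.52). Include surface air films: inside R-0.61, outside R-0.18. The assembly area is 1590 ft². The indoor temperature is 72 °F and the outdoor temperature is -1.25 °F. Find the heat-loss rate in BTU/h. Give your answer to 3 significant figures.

4400 BTU/h

0.558/0.849 = 0.6572
R_total = 0.61 + 0.6572 + 19.5 + 5.52 + 0.18 = 26.47 ft²·°F·h/BTU
Q = A·ΔT/R = 1590 × (72 − (-1.25)) / 26.47 = 4400 BTU/h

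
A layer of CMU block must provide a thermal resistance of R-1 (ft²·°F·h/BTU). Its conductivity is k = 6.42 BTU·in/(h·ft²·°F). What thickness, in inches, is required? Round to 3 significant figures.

6.42 in

L = R × k = 1 × 6.42 = 6.42 in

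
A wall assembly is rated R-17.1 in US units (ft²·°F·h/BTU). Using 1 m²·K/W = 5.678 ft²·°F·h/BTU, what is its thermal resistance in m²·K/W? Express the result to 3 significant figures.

R_SI = 17.1/5.678 = 3.012

3.01 m²·K/W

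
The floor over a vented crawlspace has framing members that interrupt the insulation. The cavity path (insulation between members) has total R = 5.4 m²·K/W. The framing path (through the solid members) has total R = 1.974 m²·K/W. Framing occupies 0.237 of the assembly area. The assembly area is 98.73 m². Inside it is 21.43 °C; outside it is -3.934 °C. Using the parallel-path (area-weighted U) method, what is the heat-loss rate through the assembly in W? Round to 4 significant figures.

U_eff = 0.763/5.4 + 0.237/1.974 = 0.1413 + 0.12006 = 0.26136
R_eff = 1/U_eff = 3.8262 m²·K/W
Q = 98.73 × (21.43 − (-3.934)) / 3.8262 = 654.49 W

654.5 W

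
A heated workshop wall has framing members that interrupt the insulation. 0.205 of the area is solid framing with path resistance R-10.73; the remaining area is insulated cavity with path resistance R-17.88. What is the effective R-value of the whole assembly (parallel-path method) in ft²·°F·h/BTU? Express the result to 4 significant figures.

15.73 ft²·°F·h/BTU

U_eff = 0.795/17.88 + 0.205/10.73 = 0.044463 + 0.019105 = 0.063568
R_eff = 1/U_eff = 15.731 ft²·°F·h/BTU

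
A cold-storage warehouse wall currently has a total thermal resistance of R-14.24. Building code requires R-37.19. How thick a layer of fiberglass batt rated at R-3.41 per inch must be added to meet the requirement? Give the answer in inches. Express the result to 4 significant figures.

6.730 in

ΔR = 37.19 − 14.24 = 22.95 ft²·°F·h/BTU
L = ΔR / (R/in) = 22.95/3.41 = 6.7302 in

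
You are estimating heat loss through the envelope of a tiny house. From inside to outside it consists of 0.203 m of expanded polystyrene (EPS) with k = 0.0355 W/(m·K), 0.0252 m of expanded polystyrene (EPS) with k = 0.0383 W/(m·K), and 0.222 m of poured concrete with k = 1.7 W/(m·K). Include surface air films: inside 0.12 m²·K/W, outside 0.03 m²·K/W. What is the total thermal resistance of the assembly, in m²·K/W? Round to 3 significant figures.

0.203/0.0355 = 5.718
0.0252/0.0383 = 0.658
0.222/1.7 = 0.1306
R_total = 0.12 + 5.718 + 0.658 + 0.1306 + 0.03 = 6.657 m²·K/W

6.66 m²·K/W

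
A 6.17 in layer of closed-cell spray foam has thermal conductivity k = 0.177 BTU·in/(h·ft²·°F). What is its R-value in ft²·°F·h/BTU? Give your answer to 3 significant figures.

R = L/k = 6.17/0.177 = 34.86 ft²·°F·h/BTU

34.9 ft²·°F·h/BTU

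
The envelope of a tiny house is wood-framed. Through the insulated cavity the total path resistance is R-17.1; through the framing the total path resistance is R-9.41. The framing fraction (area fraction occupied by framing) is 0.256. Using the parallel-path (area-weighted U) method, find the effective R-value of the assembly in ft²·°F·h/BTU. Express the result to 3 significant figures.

U_eff = 0.744/17.1 + 0.256/9.41 = 0.04351 + 0.02721 = 0.07071
R_eff = 1/U_eff = 14.14 ft²·°F·h/BTU

14.1 ft²·°F·h/BTU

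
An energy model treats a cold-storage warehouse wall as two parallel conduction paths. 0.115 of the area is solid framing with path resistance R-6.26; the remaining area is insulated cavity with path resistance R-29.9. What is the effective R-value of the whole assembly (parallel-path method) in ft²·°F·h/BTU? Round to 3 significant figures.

U_eff = 0.885/29.9 + 0.115/6.26 = 0.0296 + 0.01837 = 0.04797
R_eff = 1/U_eff = 20.85 ft²·°F·h/BTU

20.8 ft²·°F·h/BTU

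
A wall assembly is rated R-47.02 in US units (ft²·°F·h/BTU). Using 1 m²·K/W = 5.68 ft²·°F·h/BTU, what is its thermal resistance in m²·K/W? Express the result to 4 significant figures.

8.278 m²·K/W

R_SI = 47.02/5.68 = 8.2782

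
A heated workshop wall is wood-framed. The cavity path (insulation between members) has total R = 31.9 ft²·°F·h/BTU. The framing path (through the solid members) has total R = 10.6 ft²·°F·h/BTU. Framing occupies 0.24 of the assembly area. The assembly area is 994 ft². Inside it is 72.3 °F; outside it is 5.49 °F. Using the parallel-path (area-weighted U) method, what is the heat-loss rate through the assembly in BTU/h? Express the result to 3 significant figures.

3090 BTU/h

U_eff = 0.76/31.9 + 0.24/10.6 = 0.02382 + 0.02264 = 0.04647
R_eff = 1/U_eff = 21.52 ft²·°F·h/BTU
Q = 994 × (72.3 − 5.49) / 21.52 = 3086 BTU/h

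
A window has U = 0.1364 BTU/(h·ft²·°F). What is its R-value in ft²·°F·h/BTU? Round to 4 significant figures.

R = 1/U = 1/0.1364 = 7.3314

7.331 ft²·°F·h/BTU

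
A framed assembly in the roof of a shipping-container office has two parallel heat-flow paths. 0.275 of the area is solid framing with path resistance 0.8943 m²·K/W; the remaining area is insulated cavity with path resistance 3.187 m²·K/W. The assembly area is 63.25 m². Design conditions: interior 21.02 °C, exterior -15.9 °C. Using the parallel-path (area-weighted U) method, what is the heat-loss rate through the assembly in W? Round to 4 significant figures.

U_eff = 0.725/3.187 + 0.275/0.8943 = 0.22749 + 0.3075 = 0.53499
R_eff = 1/U_eff = 1.8692 m²·K/W
Q = 63.25 × (21.02 − (-15.9)) / 1.8692 = 1249.3 W

1249 W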